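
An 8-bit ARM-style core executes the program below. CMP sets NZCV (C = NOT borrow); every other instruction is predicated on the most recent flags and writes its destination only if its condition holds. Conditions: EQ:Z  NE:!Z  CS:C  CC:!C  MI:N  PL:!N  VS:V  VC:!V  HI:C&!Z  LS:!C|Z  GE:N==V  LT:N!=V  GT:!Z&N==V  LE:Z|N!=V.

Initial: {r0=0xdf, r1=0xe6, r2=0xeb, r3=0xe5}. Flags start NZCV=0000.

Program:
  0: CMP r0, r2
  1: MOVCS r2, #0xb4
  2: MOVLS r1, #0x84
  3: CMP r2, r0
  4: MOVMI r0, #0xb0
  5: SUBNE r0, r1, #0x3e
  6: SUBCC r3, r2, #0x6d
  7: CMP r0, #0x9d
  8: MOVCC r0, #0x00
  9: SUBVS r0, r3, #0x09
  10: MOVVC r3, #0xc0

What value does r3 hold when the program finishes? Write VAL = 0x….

0: ✓ CMP  NZCV=1000
1: · MOVCS
2: ✓ MOVLS  r1←0x84
3: ✓ CMP  NZCV=0010
4: · MOVMI
5: ✓ SUBNE  r0←0x46
6: · SUBCC
7: ✓ CMP  NZCV=1001
8: ✓ MOVCC  r0←0x00
9: ✓ SUBVS  r0←0xdc
10: · MOVVC

VAL = 0xe5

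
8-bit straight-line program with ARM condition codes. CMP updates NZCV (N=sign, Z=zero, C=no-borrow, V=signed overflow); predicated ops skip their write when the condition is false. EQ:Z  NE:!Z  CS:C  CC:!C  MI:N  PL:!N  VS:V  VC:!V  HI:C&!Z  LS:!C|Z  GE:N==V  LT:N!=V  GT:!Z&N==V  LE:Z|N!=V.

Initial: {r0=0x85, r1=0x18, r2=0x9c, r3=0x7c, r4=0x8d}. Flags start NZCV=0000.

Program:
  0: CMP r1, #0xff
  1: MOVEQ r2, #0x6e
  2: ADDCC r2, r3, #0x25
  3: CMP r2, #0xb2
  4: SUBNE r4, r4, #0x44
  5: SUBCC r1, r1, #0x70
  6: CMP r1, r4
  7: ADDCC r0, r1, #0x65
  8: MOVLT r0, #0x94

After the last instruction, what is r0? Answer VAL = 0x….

VAL = 0x94

0: ✓ CMP  NZCV=0000
1: · MOVEQ
2: ✓ ADDCC  r2←0xa1
3: ✓ CMP  NZCV=1000
4: ✓ SUBNE  r4←0x49
5: ✓ SUBCC  r1←0xa8
6: ✓ CMP  NZCV=0011
7: · ADDCC
8: ✓ MOVLT  r0←0x94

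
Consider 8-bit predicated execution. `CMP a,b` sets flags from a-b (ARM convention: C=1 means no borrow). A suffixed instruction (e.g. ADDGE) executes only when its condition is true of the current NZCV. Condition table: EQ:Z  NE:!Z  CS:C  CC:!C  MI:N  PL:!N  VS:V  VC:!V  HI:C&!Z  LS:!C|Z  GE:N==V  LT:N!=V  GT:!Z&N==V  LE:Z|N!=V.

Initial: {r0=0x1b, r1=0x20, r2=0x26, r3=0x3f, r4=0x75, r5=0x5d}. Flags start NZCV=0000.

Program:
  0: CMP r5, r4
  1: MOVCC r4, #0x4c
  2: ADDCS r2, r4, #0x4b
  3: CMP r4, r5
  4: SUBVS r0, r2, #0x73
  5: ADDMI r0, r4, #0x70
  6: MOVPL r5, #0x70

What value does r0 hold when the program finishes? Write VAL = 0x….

0: ✓ CMP  NZCV=1000
1: ✓ MOVCC  r4←0x4c
2: · ADDCS
3: ✓ CMP  NZCV=1000
4: · SUBVS
5: ✓ ADDMI  r0←0xbc
6: · MOVPL

VAL = 0xbc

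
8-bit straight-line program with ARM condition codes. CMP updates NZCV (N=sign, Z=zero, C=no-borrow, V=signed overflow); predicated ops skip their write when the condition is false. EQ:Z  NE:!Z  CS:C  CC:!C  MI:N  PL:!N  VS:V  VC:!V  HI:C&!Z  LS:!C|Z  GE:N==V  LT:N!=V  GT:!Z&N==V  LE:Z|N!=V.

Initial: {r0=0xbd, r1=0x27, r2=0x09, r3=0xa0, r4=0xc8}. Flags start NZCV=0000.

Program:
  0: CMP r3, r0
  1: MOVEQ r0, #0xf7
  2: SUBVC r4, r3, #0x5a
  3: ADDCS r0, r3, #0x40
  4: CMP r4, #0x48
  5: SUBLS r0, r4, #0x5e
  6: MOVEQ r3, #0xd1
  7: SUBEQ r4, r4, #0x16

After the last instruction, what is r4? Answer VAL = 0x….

0: ✓ CMP  NZCV=1000
1: · MOVEQ
2: ✓ SUBVC  r4←0x46
3: · ADDCS
4: ✓ CMP  NZCV=1000
5: ✓ SUBLS  r0←0xe8
6: · MOVEQ
7: · SUBEQ

VAL = 0x46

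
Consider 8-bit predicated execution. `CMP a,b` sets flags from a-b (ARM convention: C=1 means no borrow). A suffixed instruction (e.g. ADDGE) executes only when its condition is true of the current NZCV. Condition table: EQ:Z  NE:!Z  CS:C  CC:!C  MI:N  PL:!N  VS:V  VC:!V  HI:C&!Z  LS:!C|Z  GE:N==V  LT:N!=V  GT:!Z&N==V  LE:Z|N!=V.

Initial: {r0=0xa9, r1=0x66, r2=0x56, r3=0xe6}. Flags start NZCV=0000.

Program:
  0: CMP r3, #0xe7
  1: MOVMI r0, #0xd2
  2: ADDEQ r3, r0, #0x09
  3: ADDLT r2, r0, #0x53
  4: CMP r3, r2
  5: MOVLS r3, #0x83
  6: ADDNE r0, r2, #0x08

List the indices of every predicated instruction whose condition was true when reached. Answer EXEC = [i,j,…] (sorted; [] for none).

EXEC = [1,3,6]

0: ✓ CMP  NZCV=1000
1: ✓ MOVMI  r0←0xd2
2: · ADDEQ
3: ✓ ADDLT  r2←0x25
4: ✓ CMP  NZCV=1010
5: · MOVLS
6: ✓ ADDNE  r0←0x2d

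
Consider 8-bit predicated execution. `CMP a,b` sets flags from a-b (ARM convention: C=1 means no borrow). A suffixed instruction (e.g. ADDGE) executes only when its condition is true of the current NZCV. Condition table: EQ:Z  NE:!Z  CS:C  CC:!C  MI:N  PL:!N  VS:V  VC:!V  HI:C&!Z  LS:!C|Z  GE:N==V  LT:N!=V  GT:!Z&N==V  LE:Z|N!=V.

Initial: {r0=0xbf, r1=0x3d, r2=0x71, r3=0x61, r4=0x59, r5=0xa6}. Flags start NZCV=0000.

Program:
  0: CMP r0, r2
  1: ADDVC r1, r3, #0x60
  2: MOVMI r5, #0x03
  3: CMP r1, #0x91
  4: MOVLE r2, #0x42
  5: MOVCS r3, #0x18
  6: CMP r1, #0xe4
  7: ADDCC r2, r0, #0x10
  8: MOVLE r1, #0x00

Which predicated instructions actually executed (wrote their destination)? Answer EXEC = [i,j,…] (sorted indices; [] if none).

0: ✓ CMP  NZCV=0011
1: · ADDVC
2: · MOVMI
3: ✓ CMP  NZCV=1001
4: · MOVLE
5: · MOVCS
6: ✓ CMP  NZCV=0000
7: ✓ ADDCC  r2←0xcf
8: · MOVLE

EXEC = [7]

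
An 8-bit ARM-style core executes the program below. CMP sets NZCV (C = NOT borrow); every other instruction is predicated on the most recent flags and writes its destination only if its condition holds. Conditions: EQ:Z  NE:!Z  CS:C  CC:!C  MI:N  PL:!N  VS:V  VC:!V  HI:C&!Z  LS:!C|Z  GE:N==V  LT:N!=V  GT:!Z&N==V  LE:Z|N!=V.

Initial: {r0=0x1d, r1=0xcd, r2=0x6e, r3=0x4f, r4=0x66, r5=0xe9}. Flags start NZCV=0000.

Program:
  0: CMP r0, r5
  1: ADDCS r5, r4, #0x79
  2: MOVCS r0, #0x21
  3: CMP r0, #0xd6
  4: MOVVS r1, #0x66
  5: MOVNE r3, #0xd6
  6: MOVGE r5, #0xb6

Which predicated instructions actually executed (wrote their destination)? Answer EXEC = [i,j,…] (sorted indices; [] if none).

[0] flags=0000 → (cmp)
[1] flags=0000 CS?F → skip
[2] flags=0000 CS?F → skip
[3] flags=0000 → (cmp)
[4] flags=0000 VS?F → skip
[5] flags=0000 NE?T → r3=0xd6
[6] flags=0000 GE?T → r5=0xb6

EXEC = [5,6]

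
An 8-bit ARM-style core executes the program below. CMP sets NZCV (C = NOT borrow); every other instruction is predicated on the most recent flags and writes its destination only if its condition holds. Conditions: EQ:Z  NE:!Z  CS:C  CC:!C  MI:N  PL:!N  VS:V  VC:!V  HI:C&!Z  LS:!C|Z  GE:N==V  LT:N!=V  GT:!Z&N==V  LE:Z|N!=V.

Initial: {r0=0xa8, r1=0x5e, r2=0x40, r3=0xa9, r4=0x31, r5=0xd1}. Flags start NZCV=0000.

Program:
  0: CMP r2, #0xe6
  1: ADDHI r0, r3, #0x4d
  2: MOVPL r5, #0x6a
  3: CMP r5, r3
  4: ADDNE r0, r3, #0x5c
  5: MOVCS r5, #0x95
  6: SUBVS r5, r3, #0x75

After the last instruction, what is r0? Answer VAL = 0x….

VAL = 0x05

0: ✓ CMP  NZCV=0000
1: · ADDHI
2: ✓ MOVPL  r5←0x6a
3: ✓ CMP  NZCV=1001
4: ✓ ADDNE  r0←0x05
5: · MOVCS
6: ✓ SUBVS  r5←0x34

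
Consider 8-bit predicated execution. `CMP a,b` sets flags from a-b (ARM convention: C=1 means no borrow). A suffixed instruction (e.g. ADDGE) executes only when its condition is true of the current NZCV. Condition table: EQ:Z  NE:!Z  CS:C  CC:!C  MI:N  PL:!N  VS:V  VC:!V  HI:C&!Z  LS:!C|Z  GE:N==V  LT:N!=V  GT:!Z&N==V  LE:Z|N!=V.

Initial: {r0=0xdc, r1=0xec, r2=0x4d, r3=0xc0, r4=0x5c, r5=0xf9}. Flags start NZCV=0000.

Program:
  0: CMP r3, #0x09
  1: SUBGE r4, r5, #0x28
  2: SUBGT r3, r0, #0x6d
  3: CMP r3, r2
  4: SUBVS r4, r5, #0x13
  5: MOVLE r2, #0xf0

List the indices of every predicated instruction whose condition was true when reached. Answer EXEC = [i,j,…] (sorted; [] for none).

0: ✓ CMP  NZCV=1010
1: · SUBGE
2: · SUBGT
3: ✓ CMP  NZCV=0011
4: ✓ SUBVS  r4←0xe6
5: ✓ MOVLE  r2←0xf0

EXEC = [4,5]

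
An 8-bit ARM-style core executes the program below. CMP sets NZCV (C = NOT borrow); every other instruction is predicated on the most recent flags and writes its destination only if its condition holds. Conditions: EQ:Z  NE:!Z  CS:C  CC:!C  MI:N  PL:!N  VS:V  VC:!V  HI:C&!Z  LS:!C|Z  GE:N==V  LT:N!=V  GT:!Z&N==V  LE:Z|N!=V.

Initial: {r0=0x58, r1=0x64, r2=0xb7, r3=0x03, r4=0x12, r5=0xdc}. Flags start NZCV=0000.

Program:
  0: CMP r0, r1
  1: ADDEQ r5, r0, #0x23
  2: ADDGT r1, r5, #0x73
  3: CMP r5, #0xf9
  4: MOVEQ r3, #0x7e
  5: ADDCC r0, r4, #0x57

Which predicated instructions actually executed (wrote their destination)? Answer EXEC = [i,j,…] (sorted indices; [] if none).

0: ✓ CMP  NZCV=1000
1: · ADDEQ
2: · ADDGT
3: ✓ CMP  NZCV=1000
4: · MOVEQ
5: ✓ ADDCC  r0←0x69

EXEC = [5]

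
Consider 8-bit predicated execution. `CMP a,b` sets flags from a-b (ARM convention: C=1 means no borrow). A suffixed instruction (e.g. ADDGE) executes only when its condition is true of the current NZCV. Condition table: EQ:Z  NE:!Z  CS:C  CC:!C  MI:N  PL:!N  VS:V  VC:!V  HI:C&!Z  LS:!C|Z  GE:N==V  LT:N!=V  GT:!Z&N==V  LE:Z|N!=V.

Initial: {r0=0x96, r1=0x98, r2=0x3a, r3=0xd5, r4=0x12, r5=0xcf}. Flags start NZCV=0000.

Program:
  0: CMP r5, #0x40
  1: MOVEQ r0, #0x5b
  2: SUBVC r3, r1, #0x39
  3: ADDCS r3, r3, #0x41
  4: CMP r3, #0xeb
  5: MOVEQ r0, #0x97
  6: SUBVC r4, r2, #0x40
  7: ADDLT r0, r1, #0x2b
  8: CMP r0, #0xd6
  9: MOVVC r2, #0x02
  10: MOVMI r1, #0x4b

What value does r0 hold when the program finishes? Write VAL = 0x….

VAL = 0xc3

[0] flags=1010 → (cmp)
[1] flags=1010 EQ?F → skip
[2] flags=1010 VC?T → r3=0x5f
[3] flags=1010 CS?T → r3=0xa0
[4] flags=1000 → (cmp)
[5] flags=1000 EQ?F → skip
[6] flags=1000 VC?T → r4=0xfa
[7] flags=1000 LT?T → r0=0xc3
[8] flags=1000 → (cmp)
[9] flags=1000 VC?T → r2=0x02
[10] flags=1000 MI?T → r1=0x4b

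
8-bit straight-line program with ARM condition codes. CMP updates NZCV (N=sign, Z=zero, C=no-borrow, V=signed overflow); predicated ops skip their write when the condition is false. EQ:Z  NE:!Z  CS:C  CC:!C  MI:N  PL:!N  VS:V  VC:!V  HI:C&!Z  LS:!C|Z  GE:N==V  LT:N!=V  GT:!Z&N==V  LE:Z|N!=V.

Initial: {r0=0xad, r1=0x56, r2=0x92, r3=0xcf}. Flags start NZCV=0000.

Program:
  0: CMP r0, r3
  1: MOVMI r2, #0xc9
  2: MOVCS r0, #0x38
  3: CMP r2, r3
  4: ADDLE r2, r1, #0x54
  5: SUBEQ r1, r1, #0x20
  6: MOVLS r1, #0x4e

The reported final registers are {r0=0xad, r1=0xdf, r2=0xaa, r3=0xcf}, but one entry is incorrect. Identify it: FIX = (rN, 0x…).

FIX = (r1, 0x4e)

[0] flags=1000 → (cmp)
[1] flags=1000 MI?T → r2=0xc9
[2] flags=1000 CS?F → skip
[3] flags=1000 → (cmp)
[4] flags=1000 LE?T → r2=0xaa
[5] flags=1000 EQ?F → skip
[6] flags=1000 LS?T → r1=0x4e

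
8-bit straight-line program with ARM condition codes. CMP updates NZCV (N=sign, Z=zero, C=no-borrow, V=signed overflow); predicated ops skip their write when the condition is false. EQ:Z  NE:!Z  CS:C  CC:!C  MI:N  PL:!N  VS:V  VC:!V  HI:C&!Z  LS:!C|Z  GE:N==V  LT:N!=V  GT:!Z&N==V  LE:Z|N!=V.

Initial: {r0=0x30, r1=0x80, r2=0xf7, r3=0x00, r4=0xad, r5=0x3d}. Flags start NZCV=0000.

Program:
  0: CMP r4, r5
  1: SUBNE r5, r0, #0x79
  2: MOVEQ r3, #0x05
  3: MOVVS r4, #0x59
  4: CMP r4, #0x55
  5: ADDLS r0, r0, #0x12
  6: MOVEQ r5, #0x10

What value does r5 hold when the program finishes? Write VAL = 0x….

0: ✓ CMP  NZCV=0011
1: ✓ SUBNE  r5←0xb7
2: · MOVEQ
3: ✓ MOVVS  r4←0x59
4: ✓ CMP  NZCV=0010
5: · ADDLS
6: · MOVEQ

VAL = 0xb7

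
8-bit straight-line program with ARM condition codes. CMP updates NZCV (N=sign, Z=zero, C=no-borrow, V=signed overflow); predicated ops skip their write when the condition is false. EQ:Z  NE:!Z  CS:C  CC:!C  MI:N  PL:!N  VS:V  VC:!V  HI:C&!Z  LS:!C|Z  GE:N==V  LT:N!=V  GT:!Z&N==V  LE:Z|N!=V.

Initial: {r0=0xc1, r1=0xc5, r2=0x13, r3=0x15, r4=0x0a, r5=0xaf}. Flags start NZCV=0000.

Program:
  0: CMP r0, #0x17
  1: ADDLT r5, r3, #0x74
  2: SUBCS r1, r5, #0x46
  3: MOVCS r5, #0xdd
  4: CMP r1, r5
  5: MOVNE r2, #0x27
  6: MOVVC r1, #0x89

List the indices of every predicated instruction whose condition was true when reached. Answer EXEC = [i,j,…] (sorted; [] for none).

[0] flags=1010 → (cmp)
[1] flags=1010 LT?T → r5=0x89
[2] flags=1010 CS?T → r1=0x43
[3] flags=1010 CS?T → r5=0xdd
[4] flags=0000 → (cmp)
[5] flags=0000 NE?T → r2=0x27
[6] flags=0000 VC?T → r1=0x89

EXEC = [1,2,3,5,6]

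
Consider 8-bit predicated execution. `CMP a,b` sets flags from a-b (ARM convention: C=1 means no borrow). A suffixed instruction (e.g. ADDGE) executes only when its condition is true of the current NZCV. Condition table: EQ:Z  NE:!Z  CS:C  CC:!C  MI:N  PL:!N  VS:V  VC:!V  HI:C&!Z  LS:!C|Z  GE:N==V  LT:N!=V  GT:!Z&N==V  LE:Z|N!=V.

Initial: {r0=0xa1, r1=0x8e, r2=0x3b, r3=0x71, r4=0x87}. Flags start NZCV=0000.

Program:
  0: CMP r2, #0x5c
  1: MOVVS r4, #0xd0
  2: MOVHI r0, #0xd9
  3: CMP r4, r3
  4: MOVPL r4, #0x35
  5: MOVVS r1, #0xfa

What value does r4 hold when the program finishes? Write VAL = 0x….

[0] flags=1000 → (cmp)
[1] flags=1000 VS?F → skip
[2] flags=1000 HI?F → skip
[3] flags=0011 → (cmp)
[4] flags=0011 PL?T → r4=0x35
[5] flags=0011 VS?T → r1=0xfa

VAL = 0x35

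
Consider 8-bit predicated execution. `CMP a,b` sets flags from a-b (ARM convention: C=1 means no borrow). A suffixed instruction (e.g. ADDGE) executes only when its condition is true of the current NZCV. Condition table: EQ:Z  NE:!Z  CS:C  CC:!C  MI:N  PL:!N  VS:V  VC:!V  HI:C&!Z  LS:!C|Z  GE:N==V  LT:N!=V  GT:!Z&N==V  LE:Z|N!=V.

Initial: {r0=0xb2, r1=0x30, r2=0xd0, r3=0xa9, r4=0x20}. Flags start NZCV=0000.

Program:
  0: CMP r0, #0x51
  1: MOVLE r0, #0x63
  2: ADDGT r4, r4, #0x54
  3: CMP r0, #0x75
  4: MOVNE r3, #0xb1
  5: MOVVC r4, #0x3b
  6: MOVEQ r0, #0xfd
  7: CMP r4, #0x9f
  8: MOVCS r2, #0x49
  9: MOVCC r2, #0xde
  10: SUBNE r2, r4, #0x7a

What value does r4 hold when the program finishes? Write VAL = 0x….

0: ✓ CMP  NZCV=0011
1: ✓ MOVLE  r0←0x63
2: · ADDGT
3: ✓ CMP  NZCV=1000
4: ✓ MOVNE  r3←0xb1
5: ✓ MOVVC  r4←0x3b
6: · MOVEQ
7: ✓ CMP  NZCV=1001
8: · MOVCS
9: ✓ MOVCC  r2←0xde
10: ✓ SUBNE  r2←0xc1

VAL = 0x3b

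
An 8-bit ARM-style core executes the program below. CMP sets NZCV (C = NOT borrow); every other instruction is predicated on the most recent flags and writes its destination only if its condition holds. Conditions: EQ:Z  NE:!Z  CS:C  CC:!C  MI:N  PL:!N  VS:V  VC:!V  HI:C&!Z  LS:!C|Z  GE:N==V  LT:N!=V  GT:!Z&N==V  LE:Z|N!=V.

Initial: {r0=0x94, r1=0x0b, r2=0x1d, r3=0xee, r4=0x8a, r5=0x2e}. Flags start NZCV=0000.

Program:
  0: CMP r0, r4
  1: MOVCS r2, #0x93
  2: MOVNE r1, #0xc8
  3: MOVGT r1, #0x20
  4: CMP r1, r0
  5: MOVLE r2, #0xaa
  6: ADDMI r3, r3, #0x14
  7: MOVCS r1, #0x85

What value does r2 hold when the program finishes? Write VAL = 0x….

0: ✓ CMP  NZCV=0010
1: ✓ MOVCS  r2←0x93
2: ✓ MOVNE  r1←0xc8
3: ✓ MOVGT  r1←0x20
4: ✓ CMP  NZCV=1001
5: · MOVLE
6: ✓ ADDMI  r3←0x02
7: · MOVCS

VAL = 0x93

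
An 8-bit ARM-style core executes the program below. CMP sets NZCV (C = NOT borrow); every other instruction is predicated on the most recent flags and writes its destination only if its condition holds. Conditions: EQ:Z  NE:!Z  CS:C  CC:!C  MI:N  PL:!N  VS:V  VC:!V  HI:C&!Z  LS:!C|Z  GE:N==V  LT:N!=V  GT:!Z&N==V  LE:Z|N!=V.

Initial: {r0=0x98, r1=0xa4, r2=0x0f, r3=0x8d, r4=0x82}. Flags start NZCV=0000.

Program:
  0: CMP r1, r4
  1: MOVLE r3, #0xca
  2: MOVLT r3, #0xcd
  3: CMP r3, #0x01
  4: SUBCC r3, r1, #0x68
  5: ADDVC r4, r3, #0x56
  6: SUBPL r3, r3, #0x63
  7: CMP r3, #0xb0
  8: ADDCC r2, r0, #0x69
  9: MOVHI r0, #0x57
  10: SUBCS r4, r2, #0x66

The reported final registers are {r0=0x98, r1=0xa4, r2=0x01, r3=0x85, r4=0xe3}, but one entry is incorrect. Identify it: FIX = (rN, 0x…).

FIX = (r3, 0x8d)

0: ✓ CMP  NZCV=0010
1: · MOVLE
2: · MOVLT
3: ✓ CMP  NZCV=1010
4: · SUBCC
5: ✓ ADDVC  r4←0xe3
6: · SUBPL
7: ✓ CMP  NZCV=1000
8: ✓ ADDCC  r2←0x01
9: · MOVHI
10: · SUBCS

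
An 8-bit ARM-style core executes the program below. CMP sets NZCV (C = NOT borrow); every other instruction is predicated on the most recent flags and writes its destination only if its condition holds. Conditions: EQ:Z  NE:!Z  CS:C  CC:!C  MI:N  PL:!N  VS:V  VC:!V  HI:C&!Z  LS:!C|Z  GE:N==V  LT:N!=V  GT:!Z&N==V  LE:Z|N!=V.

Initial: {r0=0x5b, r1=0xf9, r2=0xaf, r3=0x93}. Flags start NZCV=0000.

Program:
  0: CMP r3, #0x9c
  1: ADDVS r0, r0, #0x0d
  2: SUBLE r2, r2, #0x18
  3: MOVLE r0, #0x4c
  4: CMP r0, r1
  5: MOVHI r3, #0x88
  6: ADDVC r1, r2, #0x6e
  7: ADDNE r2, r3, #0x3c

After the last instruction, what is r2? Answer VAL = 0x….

[0] flags=1000 → (cmp)
[1] flags=1000 VS?F → skip
[2] flags=1000 LE?T → r2=0x97
[3] flags=1000 LE?T → r0=0x4c
[4] flags=0000 → (cmp)
[5] flags=0000 HI?F → skip
[6] flags=0000 VC?T → r1=0x05
[7] flags=0000 NE?T → r2=0xcf

VAL = 0xcf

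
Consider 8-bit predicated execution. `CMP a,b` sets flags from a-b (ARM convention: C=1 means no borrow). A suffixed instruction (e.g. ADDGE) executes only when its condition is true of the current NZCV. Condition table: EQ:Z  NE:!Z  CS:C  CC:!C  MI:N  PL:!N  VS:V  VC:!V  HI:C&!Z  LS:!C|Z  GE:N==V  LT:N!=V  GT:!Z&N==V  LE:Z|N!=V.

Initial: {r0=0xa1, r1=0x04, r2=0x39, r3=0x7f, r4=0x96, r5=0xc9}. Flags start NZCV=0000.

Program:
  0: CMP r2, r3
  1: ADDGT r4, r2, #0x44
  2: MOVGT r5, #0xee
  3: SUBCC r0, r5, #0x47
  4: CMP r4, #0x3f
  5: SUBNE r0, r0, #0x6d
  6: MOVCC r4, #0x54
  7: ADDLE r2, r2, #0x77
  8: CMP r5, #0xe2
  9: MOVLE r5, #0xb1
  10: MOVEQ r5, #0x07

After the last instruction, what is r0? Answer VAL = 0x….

0: ✓ CMP  NZCV=1000
1: · ADDGT
2: · MOVGT
3: ✓ SUBCC  r0←0x82
4: ✓ CMP  NZCV=0011
5: ✓ SUBNE  r0←0x15
6: · MOVCC
7: ✓ ADDLE  r2←0xb0
8: ✓ CMP  NZCV=1000
9: ✓ MOVLE  r5←0xb1
10: · MOVEQ

VAL = 0x15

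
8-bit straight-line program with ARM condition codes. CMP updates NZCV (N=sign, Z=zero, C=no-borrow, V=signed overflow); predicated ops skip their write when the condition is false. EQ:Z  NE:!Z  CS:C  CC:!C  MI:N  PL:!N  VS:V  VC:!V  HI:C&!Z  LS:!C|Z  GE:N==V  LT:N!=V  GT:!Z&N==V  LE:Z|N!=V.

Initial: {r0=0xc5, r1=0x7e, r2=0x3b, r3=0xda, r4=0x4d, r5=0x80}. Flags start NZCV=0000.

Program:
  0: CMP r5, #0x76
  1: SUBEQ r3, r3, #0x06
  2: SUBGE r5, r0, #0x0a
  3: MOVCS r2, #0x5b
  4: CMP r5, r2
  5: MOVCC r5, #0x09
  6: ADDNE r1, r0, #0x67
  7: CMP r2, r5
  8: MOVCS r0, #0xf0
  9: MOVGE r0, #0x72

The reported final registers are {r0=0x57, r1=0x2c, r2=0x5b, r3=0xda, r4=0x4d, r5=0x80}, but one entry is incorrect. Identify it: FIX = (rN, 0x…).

FIX = (r0, 0x72)

0: ✓ CMP  NZCV=0011
1: · SUBEQ
2: · SUBGE
3: ✓ MOVCS  r2←0x5b
4: ✓ CMP  NZCV=0011
5: · MOVCC
6: ✓ ADDNE  r1←0x2c
7: ✓ CMP  NZCV=1001
8: · MOVCS
9: ✓ MOVGE  r0←0x72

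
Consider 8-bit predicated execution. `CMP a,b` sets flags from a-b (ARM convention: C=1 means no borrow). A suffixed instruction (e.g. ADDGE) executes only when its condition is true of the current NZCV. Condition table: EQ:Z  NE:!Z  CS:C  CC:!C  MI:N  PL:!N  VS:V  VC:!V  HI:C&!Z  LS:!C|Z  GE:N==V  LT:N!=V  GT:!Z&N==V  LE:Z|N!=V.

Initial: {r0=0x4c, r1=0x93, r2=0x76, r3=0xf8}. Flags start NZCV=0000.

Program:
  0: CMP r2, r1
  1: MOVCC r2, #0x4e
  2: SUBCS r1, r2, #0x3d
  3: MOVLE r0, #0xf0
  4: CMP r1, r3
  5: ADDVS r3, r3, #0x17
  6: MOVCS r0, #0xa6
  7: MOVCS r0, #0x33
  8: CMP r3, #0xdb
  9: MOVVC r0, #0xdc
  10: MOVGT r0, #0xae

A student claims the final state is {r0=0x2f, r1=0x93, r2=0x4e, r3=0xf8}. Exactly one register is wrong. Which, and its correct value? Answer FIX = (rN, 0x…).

[0] flags=1001 → (cmp)
[1] flags=1001 CC?T → r2=0x4e
[2] flags=1001 CS?F → skip
[3] flags=1001 LE?F → skip
[4] flags=1000 → (cmp)
[5] flags=1000 VS?F → skip
[6] flags=1000 CS?F → skip
[7] flags=1000 CS?F → skip
[8] flags=0010 → (cmp)
[9] flags=0010 VC?T → r0=0xdc
[10] flags=0010 GT?T → r0=0xae

FIX = (r0, 0xae)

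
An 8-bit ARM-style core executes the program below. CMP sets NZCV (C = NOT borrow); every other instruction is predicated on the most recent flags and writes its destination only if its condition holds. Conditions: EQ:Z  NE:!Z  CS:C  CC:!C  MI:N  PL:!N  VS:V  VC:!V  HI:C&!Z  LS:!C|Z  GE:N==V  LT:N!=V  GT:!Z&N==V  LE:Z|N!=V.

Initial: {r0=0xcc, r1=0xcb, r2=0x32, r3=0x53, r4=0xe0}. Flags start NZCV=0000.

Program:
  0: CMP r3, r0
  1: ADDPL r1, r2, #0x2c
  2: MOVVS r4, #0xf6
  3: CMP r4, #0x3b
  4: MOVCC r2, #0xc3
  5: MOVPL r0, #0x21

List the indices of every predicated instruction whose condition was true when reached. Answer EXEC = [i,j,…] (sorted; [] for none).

0: ✓ CMP  NZCV=1001
1: · ADDPL
2: ✓ MOVVS  r4←0xf6
3: ✓ CMP  NZCV=1010
4: · MOVCC
5: · MOVPL

EXEC = [2]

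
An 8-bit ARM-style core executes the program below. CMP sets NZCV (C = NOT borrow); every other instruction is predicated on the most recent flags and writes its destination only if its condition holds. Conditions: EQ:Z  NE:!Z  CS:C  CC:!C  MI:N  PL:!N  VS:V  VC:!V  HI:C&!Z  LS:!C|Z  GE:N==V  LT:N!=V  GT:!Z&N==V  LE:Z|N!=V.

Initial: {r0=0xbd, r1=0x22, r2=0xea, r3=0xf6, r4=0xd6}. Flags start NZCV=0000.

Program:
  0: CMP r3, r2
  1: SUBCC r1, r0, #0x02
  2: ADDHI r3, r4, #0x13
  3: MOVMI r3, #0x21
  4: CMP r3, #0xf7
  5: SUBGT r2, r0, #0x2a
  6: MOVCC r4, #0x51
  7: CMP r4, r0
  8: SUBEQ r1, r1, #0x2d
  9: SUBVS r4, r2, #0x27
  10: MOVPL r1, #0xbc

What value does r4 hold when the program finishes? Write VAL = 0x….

VAL = 0xc3

[0] flags=0010 → (cmp)
[1] flags=0010 CC?F → skip
[2] flags=0010 HI?T → r3=0xe9
[3] flags=0010 MI?F → skip
[4] flags=1000 → (cmp)
[5] flags=1000 GT?F → skip
[6] flags=1000 CC?T → r4=0x51
[7] flags=1001 → (cmp)
[8] flags=1001 EQ?F → skip
[9] flags=1001 VS?T → r4=0xc3
[10] flags=1001 PL?F → skip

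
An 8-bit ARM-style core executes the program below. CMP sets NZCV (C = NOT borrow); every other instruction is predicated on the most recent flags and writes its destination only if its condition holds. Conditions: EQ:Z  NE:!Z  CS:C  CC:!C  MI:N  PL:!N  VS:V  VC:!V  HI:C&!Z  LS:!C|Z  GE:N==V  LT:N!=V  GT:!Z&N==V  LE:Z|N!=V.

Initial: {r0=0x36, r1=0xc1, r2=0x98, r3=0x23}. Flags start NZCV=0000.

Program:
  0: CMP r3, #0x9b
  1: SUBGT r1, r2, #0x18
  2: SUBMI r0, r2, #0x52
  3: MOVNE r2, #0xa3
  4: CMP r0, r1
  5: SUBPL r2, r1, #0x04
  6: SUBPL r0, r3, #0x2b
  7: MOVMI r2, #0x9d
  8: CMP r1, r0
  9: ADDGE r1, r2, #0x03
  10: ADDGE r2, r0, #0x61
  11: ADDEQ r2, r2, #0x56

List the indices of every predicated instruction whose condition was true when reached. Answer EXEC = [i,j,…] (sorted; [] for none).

[0] flags=1001 → (cmp)
[1] flags=1001 GT?T → r1=0x80
[2] flags=1001 MI?T → r0=0x46
[3] flags=1001 NE?T → r2=0xa3
[4] flags=1001 → (cmp)
[5] flags=1001 PL?F → skip
[6] flags=1001 PL?F → skip
[7] flags=1001 MI?T → r2=0x9d
[8] flags=0011 → (cmp)
[9] flags=0011 GE?F → skip
[10] flags=0011 GE?F → skip
[11] flags=0011 EQ?F → skip

EXEC = [1,2,3,7]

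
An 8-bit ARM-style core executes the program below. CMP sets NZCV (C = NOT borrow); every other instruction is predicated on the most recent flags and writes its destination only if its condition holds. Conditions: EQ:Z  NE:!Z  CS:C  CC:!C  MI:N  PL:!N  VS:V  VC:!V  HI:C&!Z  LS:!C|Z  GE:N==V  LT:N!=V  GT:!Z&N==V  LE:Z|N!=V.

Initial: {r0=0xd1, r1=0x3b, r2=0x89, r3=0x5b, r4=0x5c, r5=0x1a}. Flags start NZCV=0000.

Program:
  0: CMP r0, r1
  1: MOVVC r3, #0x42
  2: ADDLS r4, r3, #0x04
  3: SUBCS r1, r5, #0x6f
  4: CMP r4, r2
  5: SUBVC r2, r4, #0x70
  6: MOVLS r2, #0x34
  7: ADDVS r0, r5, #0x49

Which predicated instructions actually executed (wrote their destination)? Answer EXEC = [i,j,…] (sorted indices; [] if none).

EXEC = [1,3,6,7]

[0] flags=1010 → (cmp)
[1] flags=1010 VC?T → r3=0x42
[2] flags=1010 LS?F → skip
[3] flags=1010 CS?T → r1=0xab
[4] flags=1001 → (cmp)
[5] flags=1001 VC?F → skip
[6] flags=1001 LS?T → r2=0x34
[7] flags=1001 VS?T → r0=0x63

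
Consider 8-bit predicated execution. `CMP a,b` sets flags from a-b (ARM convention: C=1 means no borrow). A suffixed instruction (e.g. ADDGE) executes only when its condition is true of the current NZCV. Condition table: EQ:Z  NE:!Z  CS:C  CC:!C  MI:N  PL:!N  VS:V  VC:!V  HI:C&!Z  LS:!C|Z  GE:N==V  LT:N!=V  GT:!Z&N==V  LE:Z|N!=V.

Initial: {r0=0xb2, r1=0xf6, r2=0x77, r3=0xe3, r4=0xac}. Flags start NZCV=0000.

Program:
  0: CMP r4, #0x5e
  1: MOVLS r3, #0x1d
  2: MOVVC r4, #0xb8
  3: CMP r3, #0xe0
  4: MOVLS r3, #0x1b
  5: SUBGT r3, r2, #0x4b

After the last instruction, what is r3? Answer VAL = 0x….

[0] flags=0011 → (cmp)
[1] flags=0011 LS?F → skip
[2] flags=0011 VC?F → skip
[3] flags=0010 → (cmp)
[4] flags=0010 LS?F → skip
[5] flags=0010 GT?T → r3=0x2c

VAL = 0x2c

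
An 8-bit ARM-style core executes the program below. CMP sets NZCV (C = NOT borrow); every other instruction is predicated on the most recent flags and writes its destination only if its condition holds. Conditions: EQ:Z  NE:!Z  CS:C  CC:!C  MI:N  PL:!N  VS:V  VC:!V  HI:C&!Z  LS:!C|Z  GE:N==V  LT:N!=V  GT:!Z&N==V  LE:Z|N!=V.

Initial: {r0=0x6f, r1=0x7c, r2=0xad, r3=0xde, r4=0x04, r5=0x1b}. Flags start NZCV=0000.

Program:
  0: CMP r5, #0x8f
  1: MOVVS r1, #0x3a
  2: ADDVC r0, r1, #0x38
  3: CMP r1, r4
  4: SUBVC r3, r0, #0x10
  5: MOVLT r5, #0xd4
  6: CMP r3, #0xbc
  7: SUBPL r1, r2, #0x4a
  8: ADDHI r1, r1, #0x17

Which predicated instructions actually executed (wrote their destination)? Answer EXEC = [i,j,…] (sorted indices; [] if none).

EXEC = [1,4]

0: ✓ CMP  NZCV=1001
1: ✓ MOVVS  r1←0x3a
2: · ADDVC
3: ✓ CMP  NZCV=0010
4: ✓ SUBVC  r3←0x5f
5: · MOVLT
6: ✓ CMP  NZCV=1001
7: · SUBPL
8: · ADDHI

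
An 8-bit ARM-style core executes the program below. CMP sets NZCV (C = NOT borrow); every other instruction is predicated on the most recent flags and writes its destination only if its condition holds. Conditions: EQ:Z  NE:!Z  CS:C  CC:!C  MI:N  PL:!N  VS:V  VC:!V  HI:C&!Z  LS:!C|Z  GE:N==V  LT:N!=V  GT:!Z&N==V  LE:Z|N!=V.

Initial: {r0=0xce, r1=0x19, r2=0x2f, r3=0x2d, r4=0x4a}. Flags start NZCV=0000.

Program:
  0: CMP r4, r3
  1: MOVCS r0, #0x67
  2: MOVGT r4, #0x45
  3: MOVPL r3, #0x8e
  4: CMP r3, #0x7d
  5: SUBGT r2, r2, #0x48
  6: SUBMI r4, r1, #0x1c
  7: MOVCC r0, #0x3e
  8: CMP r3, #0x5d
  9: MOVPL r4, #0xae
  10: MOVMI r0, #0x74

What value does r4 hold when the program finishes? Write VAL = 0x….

0: ✓ CMP  NZCV=0010
1: ✓ MOVCS  r0←0x67
2: ✓ MOVGT  r4←0x45
3: ✓ MOVPL  r3←0x8e
4: ✓ CMP  NZCV=0011
5: · SUBGT
6: · SUBMI
7: · MOVCC
8: ✓ CMP  NZCV=0011
9: ✓ MOVPL  r4←0xae
10: · MOVMI

VAL = 0xae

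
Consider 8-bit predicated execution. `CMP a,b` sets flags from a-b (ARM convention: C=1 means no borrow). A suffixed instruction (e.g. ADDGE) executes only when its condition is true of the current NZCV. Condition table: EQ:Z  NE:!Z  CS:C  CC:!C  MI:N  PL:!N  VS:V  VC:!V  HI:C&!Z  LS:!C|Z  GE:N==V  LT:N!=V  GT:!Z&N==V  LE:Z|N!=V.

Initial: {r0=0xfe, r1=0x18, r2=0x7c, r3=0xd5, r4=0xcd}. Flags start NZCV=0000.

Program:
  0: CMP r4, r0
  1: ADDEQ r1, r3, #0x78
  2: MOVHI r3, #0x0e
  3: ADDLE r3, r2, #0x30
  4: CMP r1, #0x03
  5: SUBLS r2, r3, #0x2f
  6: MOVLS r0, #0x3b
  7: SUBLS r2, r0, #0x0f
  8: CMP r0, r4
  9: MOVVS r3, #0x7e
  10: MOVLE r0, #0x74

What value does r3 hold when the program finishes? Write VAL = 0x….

VAL = 0xac

0: ✓ CMP  NZCV=1000
1: · ADDEQ
2: · MOVHI
3: ✓ ADDLE  r3←0xac
4: ✓ CMP  NZCV=0010
5: · SUBLS
6: · MOVLS
7: · SUBLS
8: ✓ CMP  NZCV=0010
9: · MOVVS
10: · MOVLE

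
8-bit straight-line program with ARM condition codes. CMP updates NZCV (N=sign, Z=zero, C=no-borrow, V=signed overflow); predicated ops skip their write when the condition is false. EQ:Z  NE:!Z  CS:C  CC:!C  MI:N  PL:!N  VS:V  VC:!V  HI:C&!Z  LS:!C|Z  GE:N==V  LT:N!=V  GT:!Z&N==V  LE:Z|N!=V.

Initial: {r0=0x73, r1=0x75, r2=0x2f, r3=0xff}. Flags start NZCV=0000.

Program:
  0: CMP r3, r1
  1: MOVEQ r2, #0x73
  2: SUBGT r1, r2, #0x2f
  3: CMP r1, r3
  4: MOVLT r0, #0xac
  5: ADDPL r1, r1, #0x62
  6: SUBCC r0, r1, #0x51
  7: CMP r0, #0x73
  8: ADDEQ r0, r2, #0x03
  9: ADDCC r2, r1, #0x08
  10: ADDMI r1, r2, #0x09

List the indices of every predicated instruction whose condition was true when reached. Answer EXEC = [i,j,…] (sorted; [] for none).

EXEC = [5,6]

0: ✓ CMP  NZCV=1010
1: · MOVEQ
2: · SUBGT
3: ✓ CMP  NZCV=0000
4: · MOVLT
5: ✓ ADDPL  r1←0xd7
6: ✓ SUBCC  r0←0x86
7: ✓ CMP  NZCV=0011
8: · ADDEQ
9: · ADDCC
10: · ADDMI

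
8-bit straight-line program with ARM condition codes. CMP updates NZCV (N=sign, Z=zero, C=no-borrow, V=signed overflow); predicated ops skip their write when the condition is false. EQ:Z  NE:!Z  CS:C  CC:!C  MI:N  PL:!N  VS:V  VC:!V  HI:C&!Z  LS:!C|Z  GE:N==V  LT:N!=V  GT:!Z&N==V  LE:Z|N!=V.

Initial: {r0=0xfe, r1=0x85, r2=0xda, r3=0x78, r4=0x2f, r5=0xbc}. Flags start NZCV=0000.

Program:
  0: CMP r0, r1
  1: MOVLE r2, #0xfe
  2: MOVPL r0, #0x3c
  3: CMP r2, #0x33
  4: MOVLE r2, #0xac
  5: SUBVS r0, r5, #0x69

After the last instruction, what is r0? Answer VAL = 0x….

VAL = 0x3c

0: ✓ CMP  NZCV=0010
1: · MOVLE
2: ✓ MOVPL  r0←0x3c
3: ✓ CMP  NZCV=1010
4: ✓ MOVLE  r2←0xac
5: · SUBVS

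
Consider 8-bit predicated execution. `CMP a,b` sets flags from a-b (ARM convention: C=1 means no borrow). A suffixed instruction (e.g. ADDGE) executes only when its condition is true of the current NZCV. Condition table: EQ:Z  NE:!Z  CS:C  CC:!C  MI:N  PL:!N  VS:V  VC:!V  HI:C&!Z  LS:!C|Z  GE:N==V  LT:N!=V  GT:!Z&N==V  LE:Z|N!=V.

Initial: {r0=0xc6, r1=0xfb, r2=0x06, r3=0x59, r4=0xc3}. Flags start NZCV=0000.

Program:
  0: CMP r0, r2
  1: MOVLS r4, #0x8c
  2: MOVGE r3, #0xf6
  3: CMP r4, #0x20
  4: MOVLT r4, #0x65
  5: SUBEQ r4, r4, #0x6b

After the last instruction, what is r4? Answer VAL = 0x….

[0] flags=1010 → (cmp)
[1] flags=1010 LS?F → skip
[2] flags=1010 GE?F → skip
[3] flags=1010 → (cmp)
[4] flags=1010 LT?T → r4=0x65
[5] flags=1010 EQ?F → skip

VAL = 0x65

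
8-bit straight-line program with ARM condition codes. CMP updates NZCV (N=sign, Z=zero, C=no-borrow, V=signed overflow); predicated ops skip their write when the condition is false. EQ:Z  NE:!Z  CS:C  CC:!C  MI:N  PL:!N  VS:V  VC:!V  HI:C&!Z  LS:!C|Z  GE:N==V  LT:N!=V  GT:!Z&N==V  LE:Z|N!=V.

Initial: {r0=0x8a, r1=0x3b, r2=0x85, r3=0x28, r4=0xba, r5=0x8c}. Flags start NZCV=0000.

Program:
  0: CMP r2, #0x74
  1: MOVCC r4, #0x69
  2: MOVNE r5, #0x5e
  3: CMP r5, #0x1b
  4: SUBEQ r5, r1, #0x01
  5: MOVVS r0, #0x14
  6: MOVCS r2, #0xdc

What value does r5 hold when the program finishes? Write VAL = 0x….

0: ✓ CMP  NZCV=0011
1: · MOVCC
2: ✓ MOVNE  r5←0x5e
3: ✓ CMP  NZCV=0010
4: · SUBEQ
5: · MOVVS
6: ✓ MOVCS  r2←0xdc

VAL = 0x5e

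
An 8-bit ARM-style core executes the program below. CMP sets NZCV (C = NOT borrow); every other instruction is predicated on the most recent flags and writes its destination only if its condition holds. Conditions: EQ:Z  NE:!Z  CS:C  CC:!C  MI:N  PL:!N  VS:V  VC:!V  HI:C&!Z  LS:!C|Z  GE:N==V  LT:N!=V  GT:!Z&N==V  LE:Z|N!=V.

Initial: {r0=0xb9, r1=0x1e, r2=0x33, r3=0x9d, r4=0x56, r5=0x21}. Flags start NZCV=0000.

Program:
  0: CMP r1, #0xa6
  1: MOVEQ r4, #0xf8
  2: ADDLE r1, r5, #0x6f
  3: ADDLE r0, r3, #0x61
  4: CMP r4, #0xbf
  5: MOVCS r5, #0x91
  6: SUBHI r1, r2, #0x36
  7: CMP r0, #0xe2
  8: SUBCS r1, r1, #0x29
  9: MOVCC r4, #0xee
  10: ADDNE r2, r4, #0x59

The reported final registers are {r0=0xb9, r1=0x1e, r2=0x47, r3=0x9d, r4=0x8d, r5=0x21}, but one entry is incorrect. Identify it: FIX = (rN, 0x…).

0: ✓ CMP  NZCV=0000
1: · MOVEQ
2: · ADDLE
3: · ADDLE
4: ✓ CMP  NZCV=1001
5: · MOVCS
6: · SUBHI
7: ✓ CMP  NZCV=1000
8: · SUBCS
9: ✓ MOVCC  r4←0xee
10: ✓ ADDNE  r2←0x47

FIX = (r4, 0xee)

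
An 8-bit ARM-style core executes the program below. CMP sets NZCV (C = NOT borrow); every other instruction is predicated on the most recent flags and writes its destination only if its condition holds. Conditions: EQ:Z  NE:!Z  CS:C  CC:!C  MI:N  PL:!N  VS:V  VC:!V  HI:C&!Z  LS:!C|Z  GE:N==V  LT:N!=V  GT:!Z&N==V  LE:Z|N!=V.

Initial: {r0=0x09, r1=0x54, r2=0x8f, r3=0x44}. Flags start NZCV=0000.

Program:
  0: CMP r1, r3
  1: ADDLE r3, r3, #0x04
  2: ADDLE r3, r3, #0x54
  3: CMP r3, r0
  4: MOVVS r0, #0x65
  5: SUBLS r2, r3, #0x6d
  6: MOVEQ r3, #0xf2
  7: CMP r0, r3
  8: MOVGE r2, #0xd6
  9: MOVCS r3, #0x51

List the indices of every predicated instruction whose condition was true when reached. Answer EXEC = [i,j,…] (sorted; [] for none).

EXEC = []

0: ✓ CMP  NZCV=0010
1: · ADDLE
2: · ADDLE
3: ✓ CMP  NZCV=0010
4: · MOVVS
5: · SUBLS
6: · MOVEQ
7: ✓ CMP  NZCV=1000
8: · MOVGE
9: · MOVCS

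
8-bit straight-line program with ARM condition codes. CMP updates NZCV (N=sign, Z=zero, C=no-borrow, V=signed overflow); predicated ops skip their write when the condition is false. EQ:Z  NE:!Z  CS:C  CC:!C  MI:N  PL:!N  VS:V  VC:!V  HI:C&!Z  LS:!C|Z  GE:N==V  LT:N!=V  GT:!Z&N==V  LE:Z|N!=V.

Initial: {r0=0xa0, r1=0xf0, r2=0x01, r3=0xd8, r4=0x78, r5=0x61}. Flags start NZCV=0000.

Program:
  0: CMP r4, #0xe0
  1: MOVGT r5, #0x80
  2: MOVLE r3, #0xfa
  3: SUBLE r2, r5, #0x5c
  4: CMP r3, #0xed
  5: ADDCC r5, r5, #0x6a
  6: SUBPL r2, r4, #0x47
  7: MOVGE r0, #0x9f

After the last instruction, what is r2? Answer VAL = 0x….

VAL = 0x01

0: ✓ CMP  NZCV=1001
1: ✓ MOVGT  r5←0x80
2: · MOVLE
3: · SUBLE
4: ✓ CMP  NZCV=1000
5: ✓ ADDCC  r5←0xea
6: · SUBPL
7: · MOVGE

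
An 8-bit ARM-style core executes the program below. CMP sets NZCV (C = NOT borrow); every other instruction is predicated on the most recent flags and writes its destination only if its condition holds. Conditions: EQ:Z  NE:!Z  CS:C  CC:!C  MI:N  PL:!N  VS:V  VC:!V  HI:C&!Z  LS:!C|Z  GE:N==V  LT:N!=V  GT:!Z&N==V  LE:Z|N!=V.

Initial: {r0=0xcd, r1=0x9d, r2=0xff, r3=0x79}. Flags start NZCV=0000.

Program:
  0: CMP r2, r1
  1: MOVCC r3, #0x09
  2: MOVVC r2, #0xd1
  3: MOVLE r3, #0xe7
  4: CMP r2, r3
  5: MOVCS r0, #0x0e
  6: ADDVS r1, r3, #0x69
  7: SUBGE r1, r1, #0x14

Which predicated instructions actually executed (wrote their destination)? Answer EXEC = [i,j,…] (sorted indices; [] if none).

EXEC = [2,5,6]

0: ✓ CMP  NZCV=0010
1: · MOVCC
2: ✓ MOVVC  r2←0xd1
3: · MOVLE
4: ✓ CMP  NZCV=0011
5: ✓ MOVCS  r0←0x0e
6: ✓ ADDVS  r1←0xe2
7: · SUBGE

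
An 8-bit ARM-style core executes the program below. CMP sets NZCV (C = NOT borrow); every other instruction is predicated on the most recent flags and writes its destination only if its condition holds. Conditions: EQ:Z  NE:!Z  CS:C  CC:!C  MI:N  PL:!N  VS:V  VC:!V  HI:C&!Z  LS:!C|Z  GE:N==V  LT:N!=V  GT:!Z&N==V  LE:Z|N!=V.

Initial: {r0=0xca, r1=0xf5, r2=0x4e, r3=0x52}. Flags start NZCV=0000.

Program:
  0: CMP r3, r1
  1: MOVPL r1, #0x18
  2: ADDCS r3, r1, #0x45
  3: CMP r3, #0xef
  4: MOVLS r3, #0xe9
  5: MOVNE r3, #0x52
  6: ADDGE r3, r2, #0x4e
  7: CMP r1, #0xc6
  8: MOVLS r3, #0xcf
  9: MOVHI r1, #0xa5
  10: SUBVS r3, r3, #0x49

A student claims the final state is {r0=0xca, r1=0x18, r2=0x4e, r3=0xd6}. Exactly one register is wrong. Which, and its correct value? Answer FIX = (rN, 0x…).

0: ✓ CMP  NZCV=0000
1: ✓ MOVPL  r1←0x18
2: · ADDCS
3: ✓ CMP  NZCV=0000
4: ✓ MOVLS  r3←0xe9
5: ✓ MOVNE  r3←0x52
6: ✓ ADDGE  r3←0x9c
7: ✓ CMP  NZCV=0000
8: ✓ MOVLS  r3←0xcf
9: · MOVHI
10: · SUBVS

FIX = (r3, 0xcf)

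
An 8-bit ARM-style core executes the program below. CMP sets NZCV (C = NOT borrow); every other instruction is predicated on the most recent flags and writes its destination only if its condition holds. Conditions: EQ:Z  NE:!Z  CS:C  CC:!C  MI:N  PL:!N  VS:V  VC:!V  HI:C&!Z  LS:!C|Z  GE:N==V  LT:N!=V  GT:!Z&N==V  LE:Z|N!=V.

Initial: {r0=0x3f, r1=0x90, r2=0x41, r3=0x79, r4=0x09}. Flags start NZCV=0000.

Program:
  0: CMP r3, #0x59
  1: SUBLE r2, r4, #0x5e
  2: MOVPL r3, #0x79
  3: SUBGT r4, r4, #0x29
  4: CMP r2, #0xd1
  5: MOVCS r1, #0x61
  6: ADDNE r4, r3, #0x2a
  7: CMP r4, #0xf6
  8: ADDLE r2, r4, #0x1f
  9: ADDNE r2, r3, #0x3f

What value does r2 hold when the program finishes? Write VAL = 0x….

0: ✓ CMP  NZCV=0010
1: · SUBLE
2: ✓ MOVPL  r3←0x79
3: ✓ SUBGT  r4←0xe0
4: ✓ CMP  NZCV=0000
5: · MOVCS
6: ✓ ADDNE  r4←0xa3
7: ✓ CMP  NZCV=1000
8: ✓ ADDLE  r2←0xc2
9: ✓ ADDNE  r2←0xb8

VAL = 0xb8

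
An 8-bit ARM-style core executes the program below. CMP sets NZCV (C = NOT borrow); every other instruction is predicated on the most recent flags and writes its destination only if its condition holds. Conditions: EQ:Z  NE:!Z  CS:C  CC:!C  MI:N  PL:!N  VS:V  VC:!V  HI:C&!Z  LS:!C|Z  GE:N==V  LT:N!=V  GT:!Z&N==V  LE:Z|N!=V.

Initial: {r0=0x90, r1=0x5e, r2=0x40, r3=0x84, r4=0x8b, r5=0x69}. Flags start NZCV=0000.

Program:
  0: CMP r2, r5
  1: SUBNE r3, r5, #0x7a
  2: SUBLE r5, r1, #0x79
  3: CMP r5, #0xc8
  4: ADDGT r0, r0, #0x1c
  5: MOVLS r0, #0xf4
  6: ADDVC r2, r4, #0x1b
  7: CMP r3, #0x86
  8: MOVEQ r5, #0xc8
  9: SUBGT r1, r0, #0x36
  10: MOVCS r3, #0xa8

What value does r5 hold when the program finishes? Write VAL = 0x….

[0] flags=1000 → (cmp)
[1] flags=1000 NE?T → r3=0xef
[2] flags=1000 LE?T → r5=0xe5
[3] flags=0010 → (cmp)
[4] flags=0010 GT?T → r0=0xac
[5] flags=0010 LS?F → skip
[6] flags=0010 VC?T → r2=0xa6
[7] flags=0010 → (cmp)
[8] flags=0010 EQ?F → skip
[9] flags=0010 GT?T → r1=0x76
[10] flags=0010 CS?T → r3=0xa8

VAL = 0xe5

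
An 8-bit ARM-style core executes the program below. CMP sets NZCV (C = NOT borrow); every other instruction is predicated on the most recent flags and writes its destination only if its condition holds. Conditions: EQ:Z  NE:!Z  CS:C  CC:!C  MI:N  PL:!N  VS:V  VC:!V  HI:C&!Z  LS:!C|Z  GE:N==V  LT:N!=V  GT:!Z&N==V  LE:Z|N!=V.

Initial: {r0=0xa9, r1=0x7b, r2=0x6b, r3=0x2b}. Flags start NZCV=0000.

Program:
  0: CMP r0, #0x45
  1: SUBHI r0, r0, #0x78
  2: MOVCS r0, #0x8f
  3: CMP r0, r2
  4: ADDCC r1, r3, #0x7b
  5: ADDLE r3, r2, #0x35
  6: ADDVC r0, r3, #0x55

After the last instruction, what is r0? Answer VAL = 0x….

VAL = 0x8f

[0] flags=0011 → (cmp)
[1] flags=0011 HI?T → r0=0x31
[2] flags=0011 CS?T → r0=0x8f
[3] flags=0011 → (cmp)
[4] flags=0011 CC?F → skip
[5] flags=0011 LE?T → r3=0xa0
[6] flags=0011 VC?F → skip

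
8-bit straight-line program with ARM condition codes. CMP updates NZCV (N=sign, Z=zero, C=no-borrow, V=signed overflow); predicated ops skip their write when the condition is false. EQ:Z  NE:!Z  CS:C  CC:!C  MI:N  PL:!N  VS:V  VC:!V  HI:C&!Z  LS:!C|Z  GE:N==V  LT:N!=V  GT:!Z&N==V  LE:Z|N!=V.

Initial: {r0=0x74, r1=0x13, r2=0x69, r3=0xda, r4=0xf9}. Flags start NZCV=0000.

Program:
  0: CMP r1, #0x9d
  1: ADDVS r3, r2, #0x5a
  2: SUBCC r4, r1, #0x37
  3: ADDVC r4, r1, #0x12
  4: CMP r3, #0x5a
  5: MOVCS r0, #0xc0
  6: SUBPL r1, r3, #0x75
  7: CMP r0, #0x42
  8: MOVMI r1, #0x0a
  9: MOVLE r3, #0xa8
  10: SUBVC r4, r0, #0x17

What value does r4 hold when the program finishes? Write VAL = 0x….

[0] flags=0000 → (cmp)
[1] flags=0000 VS?F → skip
[2] flags=0000 CC?T → r4=0xdc
[3] flags=0000 VC?T → r4=0x25
[4] flags=1010 → (cmp)
[5] flags=1010 CS?T → r0=0xc0
[6] flags=1010 PL?F → skip
[7] flags=0011 → (cmp)
[8] flags=0011 MI?F → skip
[9] flags=0011 LE?T → r3=0xa8
[10] flags=0011 VC?F → skip

VAL = 0x25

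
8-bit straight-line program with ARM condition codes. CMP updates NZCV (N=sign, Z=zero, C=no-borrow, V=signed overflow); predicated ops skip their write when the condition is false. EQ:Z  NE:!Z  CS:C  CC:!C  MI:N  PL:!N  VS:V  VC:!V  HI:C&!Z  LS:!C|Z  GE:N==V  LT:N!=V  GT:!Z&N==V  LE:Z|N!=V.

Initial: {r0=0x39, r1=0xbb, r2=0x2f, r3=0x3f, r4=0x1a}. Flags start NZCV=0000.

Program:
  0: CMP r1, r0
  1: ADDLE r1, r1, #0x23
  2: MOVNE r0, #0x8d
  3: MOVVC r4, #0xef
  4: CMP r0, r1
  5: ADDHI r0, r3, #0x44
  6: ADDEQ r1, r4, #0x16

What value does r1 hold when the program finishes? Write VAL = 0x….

[0] flags=1010 → (cmp)
[1] flags=1010 LE?T → r1=0xde
[2] flags=1010 NE?T → r0=0x8d
[3] flags=1010 VC?T → r4=0xef
[4] flags=1000 → (cmp)
[5] flags=1000 HI?F → skip
[6] flags=1000 EQ?F → skip

VAL = 0xde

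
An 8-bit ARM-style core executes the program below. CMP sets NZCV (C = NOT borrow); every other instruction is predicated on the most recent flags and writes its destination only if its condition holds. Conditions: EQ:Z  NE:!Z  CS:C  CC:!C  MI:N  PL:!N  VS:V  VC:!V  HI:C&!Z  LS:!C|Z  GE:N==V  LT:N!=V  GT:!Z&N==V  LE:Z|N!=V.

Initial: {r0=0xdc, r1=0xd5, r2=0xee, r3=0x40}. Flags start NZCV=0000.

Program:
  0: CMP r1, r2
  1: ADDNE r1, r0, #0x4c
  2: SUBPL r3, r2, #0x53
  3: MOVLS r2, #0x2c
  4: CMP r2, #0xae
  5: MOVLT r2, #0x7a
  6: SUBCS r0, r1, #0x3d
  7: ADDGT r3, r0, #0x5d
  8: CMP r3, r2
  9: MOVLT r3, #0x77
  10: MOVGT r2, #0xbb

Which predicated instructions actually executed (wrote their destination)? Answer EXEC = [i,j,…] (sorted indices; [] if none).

0: ✓ CMP  NZCV=1000
1: ✓ ADDNE  r1←0x28
2: · SUBPL
3: ✓ MOVLS  r2←0x2c
4: ✓ CMP  NZCV=0000
5: · MOVLT
6: · SUBCS
7: ✓ ADDGT  r3←0x39
8: ✓ CMP  NZCV=0010
9: · MOVLT
10: ✓ MOVGT  r2←0xbb

EXEC = [1,3,7,10]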